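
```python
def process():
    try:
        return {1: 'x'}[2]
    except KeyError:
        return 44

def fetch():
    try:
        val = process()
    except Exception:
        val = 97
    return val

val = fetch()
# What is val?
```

Step-by-step execution trace:
1. `fetch()` calls `process()`.
2. In process: `{1: 'x'}[2]` raises KeyError; `except KeyError` catches it → returns 44.
3. In fetch: `val = process()` → val = 44. No exception reaches fetch.
4. `except Exception` is skipped; fetch returns 44.
5. val = 44.
Result: 44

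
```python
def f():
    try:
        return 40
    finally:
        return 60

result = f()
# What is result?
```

Step-by-step execution trace:
1. `f()` enters try: `return 40` sets pending return value 40.
2. Before returning, `finally: return 60` runs and overrides the pending return.
3. f() returns 60 → result = 60.
Result: 60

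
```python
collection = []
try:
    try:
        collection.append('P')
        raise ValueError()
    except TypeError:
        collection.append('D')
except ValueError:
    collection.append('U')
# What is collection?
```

Step-by-step execution trace:
1. Inner try: `collection.append('P')` → collection = ['P'].
2. `raise ValueError()` raises ValueError.
3. Inner `except TypeError` does not match ValueError; exception propagates to outer try.
4. Outer `except ValueError` matches → `collection.append('U')` → collection = ['P', 'U'].
Result: ['P', 'U']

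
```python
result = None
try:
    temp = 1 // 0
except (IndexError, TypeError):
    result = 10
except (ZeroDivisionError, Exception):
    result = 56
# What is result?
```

Step-by-step execution trace:
1. `temp = 1 // 0` raises ZeroDivisionError.
2. `except (IndexError, TypeError)` does not match ZeroDivisionError; skipped.
3. `except (ZeroDivisionError, Exception)` matches (ZeroDivisionError is in the tuple) → result = 56.
Result: 56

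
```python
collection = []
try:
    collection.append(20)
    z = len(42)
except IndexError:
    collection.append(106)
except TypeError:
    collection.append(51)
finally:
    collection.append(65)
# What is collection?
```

Step-by-step execution trace:
1. try: `collection.append(20)` → collection = [20].
2. `z = len(42)` raises TypeError.
3. `except IndexError` does not match TypeError; skipped.
4. `except TypeError` matches → `collection.append(51)` → collection = [20, 51].
5. finally always runs: `collection.append(65)` → collection = [20, 51, 65].
Result: [20, 51, 65]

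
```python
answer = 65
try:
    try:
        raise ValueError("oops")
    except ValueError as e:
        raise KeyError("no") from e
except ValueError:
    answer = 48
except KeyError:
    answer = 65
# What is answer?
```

Step-by-step execution trace:
1. Inner try raises ValueError; inner `except ValueError as e` catches it.
2. `raise KeyError(...) from e` raises KeyError (ValueError is attached as __cause__, but only KeyError is active).
3. Outer `except ValueError` does not match KeyError; skipped.
4. Outer `except KeyError` matches → answer = 65.
Result: 65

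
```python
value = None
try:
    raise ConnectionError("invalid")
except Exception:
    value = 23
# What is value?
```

Step-by-step execution trace:
1. `raise ConnectionError(...)` raises ConnectionError.
2. `except Exception` matches (ConnectionError is a subclass of Exception) → value = 23.
Result: 23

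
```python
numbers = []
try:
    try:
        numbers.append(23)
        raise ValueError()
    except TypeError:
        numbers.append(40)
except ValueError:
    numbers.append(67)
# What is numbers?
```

Step-by-step execution trace:
1. Inner try: `numbers.append(23)` → numbers = [23].
2. `raise ValueError()` raises ValueError.
3. Inner `except TypeError` does not match ValueError; exception propagates to outer try.
4. Outer `except ValueError` matches → `numbers.append(67)` → numbers = [23, 67].
Result: [23, 67]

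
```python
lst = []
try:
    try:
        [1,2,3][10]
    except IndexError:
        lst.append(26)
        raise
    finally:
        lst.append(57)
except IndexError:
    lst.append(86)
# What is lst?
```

Step-by-step execution trace:
1. Inner try: `[1,2,3][10]` raises IndexError.
2. Inner `except IndexError` matches → `lst.append(26)` → lst = [26].
3. bare `raise` re-raises IndexError.
4. Inner `finally` runs during unwinding: `lst.append(57)` → lst = [26, 57].
5. Outer `except IndexError` matches → `lst.append(86)` → lst = [26, 57, 86].
Result: [26, 57, 86]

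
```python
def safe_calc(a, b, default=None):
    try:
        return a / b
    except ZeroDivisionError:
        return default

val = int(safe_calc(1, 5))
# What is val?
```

Step-by-step execution trace:
1. `safe_calc(1, 5)` enters try: `return 1 / 5` → returns 0.2. No exception raised.
2. `except ZeroDivisionError` is skipped.
3. `int(0.2)` → 0 → val = 0.
Result: 0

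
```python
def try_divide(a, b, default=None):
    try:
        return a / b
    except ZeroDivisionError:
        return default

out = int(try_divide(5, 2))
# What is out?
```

Step-by-step execution trace:
1. `try_divide(5, 2)` enters try: `return 5 / 2` → returns 2.5. No exception raised.
2. `except ZeroDivisionError` is skipped.
3. `int(2.5)` → 2 → out = 2.
Result: 2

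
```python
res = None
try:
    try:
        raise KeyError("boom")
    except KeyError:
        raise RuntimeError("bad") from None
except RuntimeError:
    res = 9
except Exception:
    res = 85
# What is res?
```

Step-by-step execution trace:
1. Inner try raises KeyError; inner `except KeyError` catches it.
2. `raise RuntimeError(...) from None` raises RuntimeError (from None suppresses __context__, but the active exception is still RuntimeError).
3. Outer `except RuntimeError` matches → res = 9.
4. `except Exception` is not reached.
Result: 9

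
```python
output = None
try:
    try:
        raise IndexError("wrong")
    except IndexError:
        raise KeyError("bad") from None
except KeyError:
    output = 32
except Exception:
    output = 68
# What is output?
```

Step-by-step execution trace:
1. Inner try raises IndexError; inner `except IndexError` catches it.
2. `raise KeyError(...) from None` raises KeyError (from None suppresses __context__, but the active exception is still KeyError).
3. Outer `except KeyError` matches → output = 32.
4. `except Exception` is not reached.
Result: 32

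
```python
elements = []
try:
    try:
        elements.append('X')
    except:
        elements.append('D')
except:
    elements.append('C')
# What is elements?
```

Step-by-step execution trace:
1. Inner try: `elements.append('X')` → elements = ['X']. No exception raised.
2. Inner `except` is skipped.
3. Inner try completes normally; outer `except` is skipped.
Result: ['X']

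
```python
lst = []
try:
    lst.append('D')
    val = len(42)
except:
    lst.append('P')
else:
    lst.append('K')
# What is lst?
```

Step-by-step execution trace:
1. try: `lst.append('D')` → lst = ['D'].
2. `val = len(42)` raises TypeError.
3. bare `except` matches → `lst.append('P')` → lst = ['D', 'P'].
4. `else` is skipped (an exception was raised).
Result: ['D', 'P']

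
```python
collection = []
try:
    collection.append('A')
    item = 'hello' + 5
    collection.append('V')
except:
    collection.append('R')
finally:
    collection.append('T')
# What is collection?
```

Step-by-step execution trace:
1. try: `collection.append('A')` → collection = ['A'].
2. `item = 'hello' + 5` raises TypeError; `collection.append('V')` is not reached.
3. bare `except` matches → `collection.append('R')` → collection = ['A', 'R'].
4. finally always runs: `collection.append('T')` → collection = ['A', 'R', 'T'].
Result: ['A', 'R', 'T']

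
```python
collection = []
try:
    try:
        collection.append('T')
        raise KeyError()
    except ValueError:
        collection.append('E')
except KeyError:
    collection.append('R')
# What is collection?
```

Step-by-step execution trace:
1. Inner try: `collection.append('T')` → collection = ['T'].
2. `raise KeyError()` raises KeyError.
3. Inner `except ValueError` does not match KeyError; exception propagates to outer try.
4. Outer `except KeyError` matches → `collection.append('R')` → collection = ['T', 'R'].
Result: ['T', 'R']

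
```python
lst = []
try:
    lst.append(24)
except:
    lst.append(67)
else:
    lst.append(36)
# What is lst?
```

Step-by-step execution trace:
1. try: `lst.append(24)` → lst = [24]. No exception raised.
2. `except` is skipped.
3. `else` runs (try completed without exception): `lst.append(36)` → lst = [24, 36].
Result: [24, 36]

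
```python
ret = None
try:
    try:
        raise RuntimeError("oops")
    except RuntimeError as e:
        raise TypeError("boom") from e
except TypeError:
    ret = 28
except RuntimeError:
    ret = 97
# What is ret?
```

Step-by-step execution trace:
1. Inner try raises RuntimeError; inner `except RuntimeError as e` catches it.
2. `raise TypeError(...) from e` raises TypeError (RuntimeError is attached as __cause__, but only TypeError is active).
3. Outer `except TypeError` matches → ret = 28.
4. `except RuntimeError` is not reached.
Result: 28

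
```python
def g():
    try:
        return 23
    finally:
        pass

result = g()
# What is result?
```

Step-by-step execution trace:
1. `g()` enters try: `return 23` sets pending return value 23.
2. Before returning, `finally: pass` runs (no effect).
3. g() returns 23 → result = 23.
Result: 23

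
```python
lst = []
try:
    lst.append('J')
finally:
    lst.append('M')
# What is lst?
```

Step-by-step execution trace:
1. try: `lst.append('J')` → lst = ['J'].
2. The try body completes without raising.
3. finally always runs: `lst.append('M')` → lst = ['J', 'M'].
Result: ['J', 'M']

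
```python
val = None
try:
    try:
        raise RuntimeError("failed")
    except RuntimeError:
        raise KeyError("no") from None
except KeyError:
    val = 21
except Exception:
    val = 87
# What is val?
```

Step-by-step execution trace:
1. Inner try raises RuntimeError; inner `except RuntimeError` catches it.
2. `raise KeyError(...) from None` raises KeyError (from None suppresses __context__, but the active exception is still KeyError).
3. Outer `except KeyError` matches → val = 21.
4. `except Exception` is not reached.
Result: 21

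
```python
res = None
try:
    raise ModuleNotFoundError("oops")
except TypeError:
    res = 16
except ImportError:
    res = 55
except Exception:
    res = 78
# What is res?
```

Step-by-step execution trace:
1. `raise ModuleNotFoundError(...)` raises ModuleNotFoundError.
2. `except TypeError` does not match (ModuleNotFoundError is not a subclass of TypeError); skipped.
3. `except ImportError` matches (ModuleNotFoundError is a subclass of ImportError) → res = 55.
4. `except Exception` is not reached.
Result: 55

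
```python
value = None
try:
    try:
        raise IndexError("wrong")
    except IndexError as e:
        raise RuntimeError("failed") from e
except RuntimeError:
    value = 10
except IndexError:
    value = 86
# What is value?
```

Step-by-step execution trace:
1. Inner try raises IndexError; inner `except IndexError as e` catches it.
2. `raise RuntimeError(...) from e` raises RuntimeError (IndexError is attached as __cause__, but only RuntimeError is active).
3. Outer `except RuntimeError` matches → value = 10.
4. `except IndexError` is not reached.
Result: 10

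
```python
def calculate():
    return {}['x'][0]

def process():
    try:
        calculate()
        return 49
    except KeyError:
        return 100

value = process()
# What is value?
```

Step-by-step execution trace:
1. `process()` calls `calculate()`.
2. `calculate()` evaluates `{}['x'][0]`, which raises KeyError; it propagates to the caller.
3. `return 49` is not reached.
4. `except KeyError` in process matches → returns 100.
5. value = 100.
Result: 100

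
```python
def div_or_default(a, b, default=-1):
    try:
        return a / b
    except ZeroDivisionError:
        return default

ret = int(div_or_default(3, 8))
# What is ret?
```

Step-by-step execution trace:
1. `div_or_default(3, 8)` enters try: `return 3 / 8` → returns 0.375. No exception raised.
2. `except ZeroDivisionError` is skipped.
3. `int(0.375)` → 0 → ret = 0.
Result: 0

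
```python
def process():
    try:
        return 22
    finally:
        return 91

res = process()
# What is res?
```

Step-by-step execution trace:
1. `process()` enters try: `return 22` sets pending return value 22.
2. Before returning, `finally: return 91` runs and overrides the pending return.
3. process() returns 91 → res = 91.
Result: 91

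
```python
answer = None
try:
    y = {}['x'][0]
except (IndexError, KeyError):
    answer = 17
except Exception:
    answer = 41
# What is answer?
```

Step-by-step execution trace:
1. `y = {}['x'][0]` raises KeyError.
2. `except (IndexError, KeyError)` matches (KeyError is in the tuple) → answer = 17.
3. `except Exception` is not reached.
Result: 17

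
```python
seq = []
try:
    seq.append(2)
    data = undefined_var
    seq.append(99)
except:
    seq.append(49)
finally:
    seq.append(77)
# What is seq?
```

Step-by-step execution trace:
1. try: `seq.append(2)` → seq = [2].
2. `data = undefined_var` raises NameError; `seq.append(99)` is not reached.
3. bare `except` matches → `seq.append(49)` → seq = [2, 49].
4. finally always runs: `seq.append(77)` → seq = [2, 49, 77].
Result: [2, 49, 77]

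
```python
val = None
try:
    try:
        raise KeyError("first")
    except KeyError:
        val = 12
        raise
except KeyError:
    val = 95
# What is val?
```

Step-by-step execution trace:
1. Inner try: `raise KeyError("first")` raises KeyError.
2. Inner `except KeyError` matches → val = 12.
3. bare `raise` re-raises the same KeyError.
4. Outer `except KeyError` matches → val = 95.
Result: 95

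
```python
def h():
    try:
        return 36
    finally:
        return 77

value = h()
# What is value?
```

Step-by-step execution trace:
1. `h()` enters try: `return 36` sets pending return value 36.
2. Before returning, `finally: return 77` runs and overrides the pending return.
3. h() returns 77 → value = 77.
Result: 77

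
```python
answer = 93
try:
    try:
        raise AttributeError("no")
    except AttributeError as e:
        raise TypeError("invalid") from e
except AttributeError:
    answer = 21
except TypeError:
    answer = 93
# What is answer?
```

Step-by-step execution trace:
1. Inner try raises AttributeError; inner `except AttributeError as e` catches it.
2. `raise TypeError(...) from e` raises TypeError (AttributeError is attached as __cause__, but only TypeError is active).
3. Outer `except AttributeError` does not match TypeError; skipped.
4. Outer `except TypeError` matches → answer = 93.
Result: 93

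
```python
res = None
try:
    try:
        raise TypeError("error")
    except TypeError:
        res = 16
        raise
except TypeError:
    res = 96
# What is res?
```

Step-by-step execution trace:
1. Inner try: `raise TypeError("error")` raises TypeError.
2. Inner `except TypeError` matches → res = 16.
3. bare `raise` re-raises the same TypeError.
4. Outer `except TypeError` matches → res = 96.
Result: 96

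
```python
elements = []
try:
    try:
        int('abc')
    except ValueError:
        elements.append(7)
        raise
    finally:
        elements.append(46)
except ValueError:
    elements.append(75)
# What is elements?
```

Step-by-step execution trace:
1. Inner try: `int('abc')` raises ValueError.
2. Inner `except ValueError` matches → `elements.append(7)` → elements = [7].
3. bare `raise` re-raises ValueError.
4. Inner `finally` runs during unwinding: `elements.append(46)` → elements = [7, 46].
5. Outer `except ValueError` matches → `elements.append(75)` → elements = [7, 46, 75].
Result: [7, 46, 75]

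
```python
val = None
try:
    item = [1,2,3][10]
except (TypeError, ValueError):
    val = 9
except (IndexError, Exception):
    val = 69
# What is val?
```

Step-by-step execution trace:
1. `item = [1,2,3][10]` raises IndexError.
2. `except (TypeError, ValueError)` does not match IndexError; skipped.
3. `except (IndexError, Exception)` matches (IndexError is in the tuple) → val = 69.
Result: 69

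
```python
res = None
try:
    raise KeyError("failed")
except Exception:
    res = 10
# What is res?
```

Step-by-step execution trace:
1. `raise KeyError(...)` raises KeyError.
2. `except Exception` matches (KeyError is a subclass of Exception) → res = 10.
Result: 10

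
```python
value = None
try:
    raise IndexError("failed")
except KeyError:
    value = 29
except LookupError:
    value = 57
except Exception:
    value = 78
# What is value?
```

Step-by-step execution trace:
1. `raise IndexError(...)` raises IndexError.
2. `except KeyError` does not match (IndexError is not a subclass of KeyError); skipped.
3. `except LookupError` matches (IndexError is a subclass of LookupError) → value = 57.
4. `except Exception` is not reached.
Result: 57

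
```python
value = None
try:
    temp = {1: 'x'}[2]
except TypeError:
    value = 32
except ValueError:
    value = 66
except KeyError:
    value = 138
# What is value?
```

Step-by-step execution trace:
1. `temp = {1: 'x'}[2]` raises KeyError.
2. `except TypeError` does not match KeyError; skipped.
3. `except ValueError` does not match KeyError; skipped.
4. `except KeyError` matches → value = 138.
Result: 138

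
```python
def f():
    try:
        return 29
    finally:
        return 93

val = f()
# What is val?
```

Step-by-step execution trace:
1. `f()` enters try: `return 29` sets pending return value 29.
2. Before returning, `finally: return 93` runs and overrides the pending return.
3. f() returns 93 → val = 93.
Result: 93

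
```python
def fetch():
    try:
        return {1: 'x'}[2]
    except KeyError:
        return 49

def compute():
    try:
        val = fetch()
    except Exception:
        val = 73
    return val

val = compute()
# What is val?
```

Step-by-step execution trace:
1. `compute()` calls `fetch()`.
2. In fetch: `{1: 'x'}[2]` raises KeyError; `except KeyError` catches it → returns 49.
3. In compute: `val = fetch()` → val = 49. No exception reaches compute.
4. `except Exception` is skipped; compute returns 49.
5. val = 49.
Result: 49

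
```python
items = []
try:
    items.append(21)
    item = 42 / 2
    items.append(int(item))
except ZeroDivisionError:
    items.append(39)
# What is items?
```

Step-by-step execution trace:
1. try: `items.append(21)` → items = [21].
2. `item = 42 / 2` → item = 21.0. No exception raised.
3. `items.append(int(item))` → items = [21, 21].
4. `except ZeroDivisionError` is skipped (no exception was raised).
Result: [21, 21]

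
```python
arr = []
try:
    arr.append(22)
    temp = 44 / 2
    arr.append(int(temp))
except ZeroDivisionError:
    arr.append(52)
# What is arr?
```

Step-by-step execution trace:
1. try: `arr.append(22)` → arr = [22].
2. `temp = 44 / 2` → temp = 22.0. No exception raised.
3. `arr.append(int(temp))` → arr = [22, 22].
4. `except ZeroDivisionError` is skipped (no exception was raised).
Result: [22, 22]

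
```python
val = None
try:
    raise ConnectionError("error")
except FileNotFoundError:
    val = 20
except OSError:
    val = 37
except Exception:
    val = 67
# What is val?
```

Step-by-step execution trace:
1. `raise ConnectionError(...)` raises ConnectionError.
2. `except FileNotFoundError` does not match (ConnectionError is not a subclass of FileNotFoundError); skipped.
3. `except OSError` matches (ConnectionError is a subclass of OSError) → val = 37.
4. `except Exception` is not reached.
Result: 37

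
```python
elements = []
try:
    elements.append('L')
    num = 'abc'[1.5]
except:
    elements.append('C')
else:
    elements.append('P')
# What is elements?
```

Step-by-step execution trace:
1. try: `elements.append('L')` → elements = ['L'].
2. `num = 'abc'[1.5]` raises TypeError.
3. bare `except` matches → `elements.append('C')` → elements = ['L', 'C'].
4. `else` is skipped (an exception was raised).
Result: ['L', 'C']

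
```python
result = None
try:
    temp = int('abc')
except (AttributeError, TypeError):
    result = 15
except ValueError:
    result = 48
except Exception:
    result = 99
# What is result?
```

Step-by-step execution trace:
1. `temp = int('abc')` raises ValueError.
2. `except (AttributeError, TypeError)` does not match ValueError; skipped.
3. `except ValueError` matches (exact type match) → result = 48.
4. `except Exception` is not reached.
Result: 48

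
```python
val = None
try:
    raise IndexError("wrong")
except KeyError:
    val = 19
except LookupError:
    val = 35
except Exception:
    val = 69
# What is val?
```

Step-by-step execution trace:
1. `raise IndexError(...)` raises IndexError.
2. `except KeyError` does not match (IndexError is not a subclass of KeyError); skipped.
3. `except LookupError` matches (IndexError is a subclass of LookupError) → val = 35.
4. `except Exception` is not reached.
Result: 35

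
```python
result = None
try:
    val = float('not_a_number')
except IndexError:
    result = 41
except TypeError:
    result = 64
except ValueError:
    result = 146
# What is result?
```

Step-by-step execution trace:
1. `val = float('not_a_number')` raises ValueError.
2. `except IndexError` does not match ValueError; skipped.
3. `except TypeError` does not match ValueError; skipped.
4. `except ValueError` matches → result = 146.
Result: 146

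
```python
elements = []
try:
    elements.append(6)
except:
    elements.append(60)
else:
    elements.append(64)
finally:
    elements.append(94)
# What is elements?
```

Step-by-step execution trace:
1. try: `elements.append(6)` → elements = [6]. No exception raised.
2. `except` is skipped.
3. `else` runs: `elements.append(64)` → elements = [6, 64].
4. `finally` always runs: `elements.append(94)` → elements = [6, 64, 94].
Result: [6, 64, 94]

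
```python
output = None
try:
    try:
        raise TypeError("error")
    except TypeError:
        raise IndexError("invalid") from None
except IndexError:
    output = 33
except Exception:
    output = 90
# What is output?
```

Step-by-step execution trace:
1. Inner try raises TypeError; inner `except TypeError` catches it.
2. `raise IndexError(...) from None` raises IndexError (from None suppresses __context__, but the active exception is still IndexError).
3. Outer `except IndexError` matches → output = 33.
4. `except Exception` is not reached.
Result: 33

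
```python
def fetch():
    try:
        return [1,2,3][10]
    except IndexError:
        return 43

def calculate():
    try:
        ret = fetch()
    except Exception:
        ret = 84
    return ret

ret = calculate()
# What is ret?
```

Step-by-step execution trace:
1. `calculate()` calls `fetch()`.
2. In fetch: `[1,2,3][10]` raises IndexError; `except IndexError` catches it → returns 43.
3. In calculate: `ret = fetch()` → ret = 43. No exception reaches calculate.
4. `except Exception` is skipped; calculate returns 43.
5. ret = 43.
Result: 43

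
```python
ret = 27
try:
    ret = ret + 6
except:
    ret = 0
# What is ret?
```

Step-by-step execution trace:
1. ret starts at 27.
2. try: `ret = ret + 6` → ret = 33. No exception raised.
3. `except` is skipped.
Result: 33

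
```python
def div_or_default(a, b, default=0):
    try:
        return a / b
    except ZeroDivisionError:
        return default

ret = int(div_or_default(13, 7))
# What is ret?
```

Step-by-step execution trace:
1. `div_or_default(13, 7)` enters try: `return 13 / 7` → returns 1.8571428571428572. No exception raised.
2. `except ZeroDivisionError` is skipped.
3. `int(1.8571428571428572)` → 1 → ret = 1.
Result: 1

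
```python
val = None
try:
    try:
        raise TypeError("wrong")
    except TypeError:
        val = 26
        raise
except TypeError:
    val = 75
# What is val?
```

Step-by-step execution trace:
1. Inner try: `raise TypeError("wrong")` raises TypeError.
2. Inner `except TypeError` matches → val = 26.
3. bare `raise` re-raises the same TypeError.
4. Outer `except TypeError` matches → val = 75.
Result: 75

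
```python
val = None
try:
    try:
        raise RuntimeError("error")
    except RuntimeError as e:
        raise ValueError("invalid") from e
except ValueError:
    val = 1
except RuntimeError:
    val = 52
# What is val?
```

Step-by-step execution trace:
1. Inner try raises RuntimeError; inner `except RuntimeError as e` catches it.
2. `raise ValueError(...) from e` raises ValueError (RuntimeError is attached as __cause__, but only ValueError is active).
3. Outer `except ValueError` matches → val = 1.
4. `except RuntimeError` is not reached.
Result: 1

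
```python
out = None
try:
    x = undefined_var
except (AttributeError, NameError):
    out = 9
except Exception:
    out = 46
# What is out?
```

Step-by-step execution trace:
1. `x = undefined_var` raises NameError.
2. `except (AttributeError, NameError)` matches (NameError is in the tuple) → out = 9.
3. `except Exception` is not reached.
Result: 9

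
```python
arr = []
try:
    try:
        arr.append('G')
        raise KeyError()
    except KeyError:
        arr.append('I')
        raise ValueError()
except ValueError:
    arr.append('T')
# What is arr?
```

Step-by-step execution trace:
1. Inner try: `arr.append('G')` → arr = ['G'].
2. `raise KeyError()` raises KeyError.
3. Inner `except KeyError` matches → `arr.append('I')` → arr = ['G', 'I'].
4. `raise ValueError()` raises ValueError; propagates to outer try.
5. Outer `except ValueError` matches → `arr.append('T')` → arr = ['G', 'I', 'T'].
Result: ['G', 'I', 'T']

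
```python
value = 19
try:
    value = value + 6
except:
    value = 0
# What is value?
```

Step-by-step execution trace:
1. value starts at 19.
2. try: `value = value + 6` → value = 25. No exception raised.
3. `except` is skipped.
Result: 25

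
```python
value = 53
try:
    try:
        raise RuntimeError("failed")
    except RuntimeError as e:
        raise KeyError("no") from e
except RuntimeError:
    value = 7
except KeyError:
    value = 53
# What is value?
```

Step-by-step execution trace:
1. Inner try raises RuntimeError; inner `except RuntimeError as e` catches it.
2. `raise KeyError(...) from e` raises KeyError (RuntimeError is attached as __cause__, but only KeyError is active).
3. Outer `except RuntimeError` does not match KeyError; skipped.
4. Outer `except KeyError` matches → value = 53.
Result: 53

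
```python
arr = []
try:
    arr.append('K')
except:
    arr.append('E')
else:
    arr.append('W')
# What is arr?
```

Step-by-step execution trace:
1. try: `arr.append('K')` → arr = ['K']. No exception raised.
2. `except` is skipped.
3. `else` runs (try completed without exception): `arr.append('W')` → arr = ['K', 'W'].
Result: ['K', 'W']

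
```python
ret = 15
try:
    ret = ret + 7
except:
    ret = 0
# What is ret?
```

Step-by-step execution trace:
1. ret starts at 15.
2. try: `ret = ret + 7` → ret = 22. No exception raised.
3. `except` is skipped.
Result: 22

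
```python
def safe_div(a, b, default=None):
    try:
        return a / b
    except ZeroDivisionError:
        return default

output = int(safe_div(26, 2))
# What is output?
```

Step-by-step execution trace:
1. `safe_div(26, 2)` enters try: `return 26 / 2` → returns 13.0. No exception raised.
2. `except ZeroDivisionError` is skipped.
3. `int(13.0)` → 13 → output = 13.
Result: 13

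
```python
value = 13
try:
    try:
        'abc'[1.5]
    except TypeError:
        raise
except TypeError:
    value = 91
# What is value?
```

Step-by-step execution trace:
1. Inner try: `'abc'[1.5]` raises TypeError.
2. Inner `except TypeError` matches; bare `raise` re-raises the same TypeError.
3. Outer `except TypeError` matches → value = 91.
Result: 91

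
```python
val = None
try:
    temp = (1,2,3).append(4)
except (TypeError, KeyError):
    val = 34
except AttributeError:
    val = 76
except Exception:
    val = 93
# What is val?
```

Step-by-step execution trace:
1. `temp = (1,2,3).append(4)` raises AttributeError.
2. `except (TypeError, KeyError)` does not match AttributeError; skipped.
3. `except AttributeError` matches (exact type match) → val = 76.
4. `except Exception` is not reached.
Result: 76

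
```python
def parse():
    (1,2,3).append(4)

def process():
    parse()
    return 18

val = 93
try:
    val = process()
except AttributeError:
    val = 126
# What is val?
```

Step-by-step execution trace:
1. val starts at 93.
2. try: `process()` calls `parse()`.
3. `parse()` evaluates `(1,2,3).append(4)`, which raises AttributeError; it propagates through process (uncaught).
4. `return 18` in process is not reached; the assignment to val does not complete.
5. `except AttributeError` matches → val = 126.
Result: 126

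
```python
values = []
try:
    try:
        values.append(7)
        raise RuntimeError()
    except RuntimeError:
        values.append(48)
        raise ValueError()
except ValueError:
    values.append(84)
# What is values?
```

Step-by-step execution trace:
1. Inner try: `values.append(7)` → values = [7].
2. `raise RuntimeError()` raises RuntimeError.
3. Inner `except RuntimeError` matches → `values.append(48)` → values = [7, 48].
4. `raise ValueError()` raises ValueError; propagates to outer try.
5. Outer `except ValueError` matches → `values.append(84)` → values = [7, 48, 84].
Result: [7, 48, 84]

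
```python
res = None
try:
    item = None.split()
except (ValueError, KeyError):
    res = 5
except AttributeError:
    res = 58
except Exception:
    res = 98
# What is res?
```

Step-by-step execution trace:
1. `item = None.split()` raises AttributeError.
2. `except (ValueError, KeyError)` does not match AttributeError; skipped.
3. `except AttributeError` matches (exact type match) → res = 58.
4. `except Exception` is not reached.
Result: 58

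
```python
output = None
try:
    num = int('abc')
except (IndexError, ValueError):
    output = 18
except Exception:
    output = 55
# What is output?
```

Step-by-step execution trace:
1. `num = int('abc')` raises ValueError.
2. `except (IndexError, ValueError)` matches (ValueError is in the tuple) → output = 18.
3. `except Exception` is not reached.
Result: 18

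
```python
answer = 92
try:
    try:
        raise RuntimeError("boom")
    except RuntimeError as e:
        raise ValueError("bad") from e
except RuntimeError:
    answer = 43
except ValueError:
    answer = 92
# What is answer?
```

Step-by-step execution trace:
1. Inner try raises RuntimeError; inner `except RuntimeError as e` catches it.
2. `raise ValueError(...) from e` raises ValueError (RuntimeError is attached as __cause__, but only ValueError is active).
3. Outer `except RuntimeError` does not match ValueError; skipped.
4. Outer `except ValueError` matches → answer = 92.
Result: 92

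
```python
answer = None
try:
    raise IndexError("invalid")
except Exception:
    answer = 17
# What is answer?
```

Step-by-step execution trace:
1. `raise IndexError(...)` raises IndexError.
2. `except Exception` matches (IndexError is a subclass of Exception) → answer = 17.
Result: 17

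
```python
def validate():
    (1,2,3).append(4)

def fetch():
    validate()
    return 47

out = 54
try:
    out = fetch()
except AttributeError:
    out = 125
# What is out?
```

Step-by-step execution trace:
1. out starts at 54.
2. try: `fetch()` calls `validate()`.
3. `validate()` evaluates `(1,2,3).append(4)`, which raises AttributeError; it propagates through fetch (uncaught).
4. `return 47` in fetch is not reached; the assignment to out does not complete.
5. `except AttributeError` matches → out = 125.
Result: 125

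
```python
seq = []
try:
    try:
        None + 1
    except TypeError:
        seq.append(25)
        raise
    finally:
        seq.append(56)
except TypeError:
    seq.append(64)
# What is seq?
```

Step-by-step execution trace:
1. Inner try: `None + 1` raises TypeError.
2. Inner `except TypeError` matches → `seq.append(25)` → seq = [25].
3. bare `raise` re-raises TypeError.
4. Inner `finally` runs during unwinding: `seq.append(56)` → seq = [25, 56].
5. Outer `except TypeError` matches → `seq.append(64)` → seq = [25, 56, 64].
Result: [25, 56, 64]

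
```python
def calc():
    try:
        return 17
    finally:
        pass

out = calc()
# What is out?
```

Step-by-step execution trace:
1. `calc()` enters try: `return 17` sets pending return value 17.
2. Before returning, `finally: pass` runs (no effect).
3. calc() returns 17 → out = 17.
Result: 17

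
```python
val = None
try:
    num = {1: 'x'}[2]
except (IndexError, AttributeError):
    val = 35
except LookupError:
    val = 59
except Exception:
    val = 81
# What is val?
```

Step-by-step execution trace:
1. `num = {1: 'x'}[2]` raises KeyError.
2. `except (IndexError, AttributeError)` does not match KeyError; skipped.
3. `except LookupError` matches (KeyError is a subclass of LookupError) → val = 59.
4. `except Exception` is not reached.
Result: 59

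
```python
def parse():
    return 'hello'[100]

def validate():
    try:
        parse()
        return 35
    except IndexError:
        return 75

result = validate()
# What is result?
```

Step-by-step execution trace:
1. `validate()` calls `parse()`.
2. `parse()` evaluates `'hello'[100]`, which raises IndexError; it propagates to the caller.
3. `return 35` is not reached.
4. `except IndexError` in validate matches → returns 75.
5. result = 75.
Result: 75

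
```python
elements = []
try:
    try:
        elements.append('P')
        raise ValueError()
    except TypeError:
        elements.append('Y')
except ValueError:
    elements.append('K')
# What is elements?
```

Step-by-step execution trace:
1. Inner try: `elements.append('P')` → elements = ['P'].
2. `raise ValueError()` raises ValueError.
3. Inner `except TypeError` does not match ValueError; exception propagates to outer try.
4. Outer `except ValueError` matches → `elements.append('K')` → elements = ['P', 'K'].
Result: ['P', 'K']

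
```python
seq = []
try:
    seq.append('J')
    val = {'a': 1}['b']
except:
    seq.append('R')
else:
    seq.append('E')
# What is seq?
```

Step-by-step execution trace:
1. try: `seq.append('J')` → seq = ['J'].
2. `val = {'a': 1}['b']` raises KeyError.
3. bare `except` matches → `seq.append('R')` → seq = ['J', 'R'].
4. `else` is skipped (an exception was raised).
Result: ['J', 'R']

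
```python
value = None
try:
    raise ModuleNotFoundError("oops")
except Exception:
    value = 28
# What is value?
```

Step-by-step execution trace:
1. `raise ModuleNotFoundError(...)` raises ModuleNotFoundError.
2. `except Exception` matches (ModuleNotFoundError is a subclass of Exception) → value = 28.
Result: 28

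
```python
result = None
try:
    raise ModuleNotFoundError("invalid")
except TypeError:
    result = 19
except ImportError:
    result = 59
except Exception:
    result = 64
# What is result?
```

Step-by-step execution trace:
1. `raise ModuleNotFoundError(...)` raises ModuleNotFoundError.
2. `except TypeError` does not match (ModuleNotFoundError is not a subclass of TypeError); skipped.
3. `except ImportError` matches (ModuleNotFoundError is a subclass of ImportError) → result = 59.
4. `except Exception` is not reached.
Result: 59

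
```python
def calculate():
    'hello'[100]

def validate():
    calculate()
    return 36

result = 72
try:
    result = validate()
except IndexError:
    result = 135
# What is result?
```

Step-by-step execution trace:
1. result starts at 72.
2. try: `validate()` calls `calculate()`.
3. `calculate()` evaluates `'hello'[100]`, which raises IndexError; it propagates through validate (uncaught).
4. `return 36` in validate is not reached; the assignment to result does not complete.
5. `except IndexError` matches → result = 135.
Result: 135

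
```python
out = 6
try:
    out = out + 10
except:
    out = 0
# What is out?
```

Step-by-step execution trace:
1. out starts at 6.
2. try: `out = out + 10` → out = 16. No exception raised.
3. `except` is skipped.
Result: 16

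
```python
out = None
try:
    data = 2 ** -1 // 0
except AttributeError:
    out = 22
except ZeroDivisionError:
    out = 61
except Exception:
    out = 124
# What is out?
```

Step-by-step execution trace:
1. `data = 2 ** -1 // 0` raises ZeroDivisionError.
2. `except AttributeError` does not match ZeroDivisionError; skipped.
3. `except ZeroDivisionError` matches → out = 61.
4. Remaining except clauses are skipped.
Result: 61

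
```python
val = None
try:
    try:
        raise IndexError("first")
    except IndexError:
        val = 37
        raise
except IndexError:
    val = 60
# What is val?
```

Step-by-step execution trace:
1. Inner try: `raise IndexError("first")` raises IndexError.
2. Inner `except IndexError` matches → val = 37.
3. bare `raise` re-raises the same IndexError.
4. Outer `except IndexError` matches → val = 60.
Result: 60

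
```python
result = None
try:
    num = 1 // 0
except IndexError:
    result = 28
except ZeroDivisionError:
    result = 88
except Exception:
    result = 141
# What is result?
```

Step-by-step execution trace:
1. `num = 1 // 0` raises ZeroDivisionError.
2. `except IndexError` does not match ZeroDivisionError; skipped.
3. `except ZeroDivisionError` matches → result = 88.
4. Remaining except clauses are skipped.
Result: 88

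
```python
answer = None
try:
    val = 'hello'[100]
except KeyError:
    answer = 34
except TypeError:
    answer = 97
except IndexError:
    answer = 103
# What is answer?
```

Step-by-step execution trace:
1. `val = 'hello'[100]` raises IndexError.
2. `except KeyError` does not match IndexError; skipped.
3. `except TypeError` does not match IndexError; skipped.
4. `except IndexError` matches → answer = 103.
Result: 103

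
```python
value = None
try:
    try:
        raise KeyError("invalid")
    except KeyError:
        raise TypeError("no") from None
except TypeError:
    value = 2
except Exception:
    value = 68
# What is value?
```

Step-by-step execution trace:
1. Inner try raises KeyError; inner `except KeyError` catches it.
2. `raise TypeError(...) from None` raises TypeError (from None suppresses __context__, but the active exception is still TypeError).
3. Outer `except TypeError` matches → value = 2.
4. `except Exception` is not reached.
Result: 2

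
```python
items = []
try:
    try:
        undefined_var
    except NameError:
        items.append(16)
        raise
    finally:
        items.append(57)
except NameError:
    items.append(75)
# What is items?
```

Step-by-step execution trace:
1. Inner try: `undefined_var` raises NameError.
2. Inner `except NameError` matches → `items.append(16)` → items = [16].
3. bare `raise` re-raises NameError.
4. Inner `finally` runs during unwinding: `items.append(57)` → items = [16, 57].
5. Outer `except NameError` matches → `items.append(75)` → items = [16, 57, 75].
Result: [16, 57, 75]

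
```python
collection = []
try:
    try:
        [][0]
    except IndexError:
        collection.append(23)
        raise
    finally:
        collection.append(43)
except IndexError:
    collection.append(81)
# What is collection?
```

Step-by-step execution trace:
1. Inner try: `[][0]` raises IndexError.
2. Inner `except IndexError` matches → `collection.append(23)` → collection = [23].
3. bare `raise` re-raises IndexError.
4. Inner `finally` runs during unwinding: `collection.append(43)` → collection = [23, 43].
5. Outer `except IndexError` matches → `collection.append(81)` → collection = [23, 43, 81].
Result: [23, 43, 81]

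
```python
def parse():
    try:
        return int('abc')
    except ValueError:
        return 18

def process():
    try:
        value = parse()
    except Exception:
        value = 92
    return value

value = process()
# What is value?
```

Step-by-step execution trace:
1. `process()` calls `parse()`.
2. In parse: `int('abc')` raises ValueError; `except ValueError` catches it → returns 18.
3. In process: `value = parse()` → value = 18. No exception reaches process.
4. `except Exception` is skipped; process returns 18.
5. value = 18.
Result: 18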